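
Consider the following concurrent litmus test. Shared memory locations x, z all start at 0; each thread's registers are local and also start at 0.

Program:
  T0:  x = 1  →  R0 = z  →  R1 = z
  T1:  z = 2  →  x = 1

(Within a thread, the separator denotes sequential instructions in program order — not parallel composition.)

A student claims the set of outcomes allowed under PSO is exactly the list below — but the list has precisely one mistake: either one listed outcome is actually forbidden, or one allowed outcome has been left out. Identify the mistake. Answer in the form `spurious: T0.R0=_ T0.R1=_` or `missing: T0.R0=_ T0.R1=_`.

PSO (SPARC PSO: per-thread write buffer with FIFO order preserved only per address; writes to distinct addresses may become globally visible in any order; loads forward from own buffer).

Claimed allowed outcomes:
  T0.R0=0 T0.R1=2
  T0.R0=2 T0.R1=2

outcome vector order: (T0.R0,T0.R1)
PSO (3): (0,0); (0,2); (2,2)
PSO∖claimed = {(0,0)}

missing: T0.R0=0 T0.R1=0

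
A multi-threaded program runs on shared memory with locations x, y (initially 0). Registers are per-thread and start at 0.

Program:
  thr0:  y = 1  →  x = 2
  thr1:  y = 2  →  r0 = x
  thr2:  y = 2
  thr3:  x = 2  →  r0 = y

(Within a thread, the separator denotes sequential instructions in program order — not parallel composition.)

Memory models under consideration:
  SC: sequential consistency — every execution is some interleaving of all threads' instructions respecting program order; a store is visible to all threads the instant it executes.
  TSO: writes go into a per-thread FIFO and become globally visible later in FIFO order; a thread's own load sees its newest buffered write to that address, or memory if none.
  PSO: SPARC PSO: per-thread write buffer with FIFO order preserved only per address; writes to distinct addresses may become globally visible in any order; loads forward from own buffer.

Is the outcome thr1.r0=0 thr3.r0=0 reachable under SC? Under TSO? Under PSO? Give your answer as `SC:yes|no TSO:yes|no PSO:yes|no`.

SC:no TSO:yes PSO:yes

outcome vector order: (thr1.r0,thr3.r0)
SC (5): (0,1); (0,2); (2,0); (2,1); (2,2)
TSO (6): (0,0); (0,1); (0,2); (2,0); (2,1); (2,2)
PSO (6): (0,0); (0,1); (0,2); (2,0); (2,1); (2,2)
target (0,0) ∈ {TSO,PSO}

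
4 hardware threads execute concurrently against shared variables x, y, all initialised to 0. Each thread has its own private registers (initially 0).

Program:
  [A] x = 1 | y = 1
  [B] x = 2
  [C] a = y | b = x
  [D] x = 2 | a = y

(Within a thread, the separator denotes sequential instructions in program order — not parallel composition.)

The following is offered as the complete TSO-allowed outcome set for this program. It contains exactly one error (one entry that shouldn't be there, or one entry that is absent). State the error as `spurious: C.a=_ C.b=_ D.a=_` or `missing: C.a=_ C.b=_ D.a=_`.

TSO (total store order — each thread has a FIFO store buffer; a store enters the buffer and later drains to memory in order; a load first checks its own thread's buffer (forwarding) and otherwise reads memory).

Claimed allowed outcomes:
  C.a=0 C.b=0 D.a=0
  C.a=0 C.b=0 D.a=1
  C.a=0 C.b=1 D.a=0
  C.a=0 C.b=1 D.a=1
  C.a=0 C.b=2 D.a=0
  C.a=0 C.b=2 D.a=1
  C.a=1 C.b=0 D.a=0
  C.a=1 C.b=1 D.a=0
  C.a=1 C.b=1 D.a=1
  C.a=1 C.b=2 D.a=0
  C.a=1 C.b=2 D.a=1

spurious: C.a=1 C.b=0 D.a=0

outcome vector order: (C.a,C.b,D.a)
TSO: 10 outcomes — {(0,0,0) (0,0,1) (0,1,0) (0,1,1) (0,2,0) (0,2,1) (1,1,0) (1,1,1) (1,2,0) (1,2,1)}
claimed∖TSO = {(1,0,0)}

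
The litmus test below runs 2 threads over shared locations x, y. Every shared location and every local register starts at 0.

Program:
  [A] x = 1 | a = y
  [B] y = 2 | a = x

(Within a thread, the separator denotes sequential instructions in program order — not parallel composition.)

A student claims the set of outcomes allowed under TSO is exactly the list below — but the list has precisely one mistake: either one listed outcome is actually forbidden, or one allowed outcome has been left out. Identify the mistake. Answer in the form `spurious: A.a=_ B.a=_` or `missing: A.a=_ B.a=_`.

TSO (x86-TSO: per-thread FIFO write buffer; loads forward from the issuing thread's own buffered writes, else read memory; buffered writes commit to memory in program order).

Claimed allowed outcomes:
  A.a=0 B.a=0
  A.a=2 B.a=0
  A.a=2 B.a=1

outcome vector order: (A.a,B.a)
under TSO → <0 0> <0 1> <2 0> <2 1>
TSO∖claimed = {<0 1>}

missing: A.a=0 B.a=1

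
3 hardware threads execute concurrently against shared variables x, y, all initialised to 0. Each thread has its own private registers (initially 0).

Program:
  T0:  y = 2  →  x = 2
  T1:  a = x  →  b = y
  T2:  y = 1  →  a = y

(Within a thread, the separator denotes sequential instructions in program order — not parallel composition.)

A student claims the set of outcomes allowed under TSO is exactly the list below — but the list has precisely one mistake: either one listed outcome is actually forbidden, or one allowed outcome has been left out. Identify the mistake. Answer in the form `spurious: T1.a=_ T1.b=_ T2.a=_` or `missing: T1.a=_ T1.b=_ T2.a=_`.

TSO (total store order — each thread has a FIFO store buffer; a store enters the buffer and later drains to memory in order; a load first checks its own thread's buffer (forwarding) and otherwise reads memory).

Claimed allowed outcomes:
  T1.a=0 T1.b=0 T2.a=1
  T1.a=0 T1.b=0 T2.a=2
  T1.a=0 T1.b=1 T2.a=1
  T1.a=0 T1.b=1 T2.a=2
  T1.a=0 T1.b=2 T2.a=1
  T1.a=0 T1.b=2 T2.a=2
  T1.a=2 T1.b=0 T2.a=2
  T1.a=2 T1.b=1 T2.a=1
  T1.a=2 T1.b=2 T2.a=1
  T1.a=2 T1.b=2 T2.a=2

outcome vector order: (T1.a,T1.b,T2.a)
TSO (9): <0 0 1> <0 0 2> <0 1 1> <0 1 2> <0 2 1> <0 2 2> <2 1 1> <2 2 1> <2 2 2>
claimed∖TSO = {<2 0 2>}

spurious: T1.a=2 T1.b=0 T2.a=2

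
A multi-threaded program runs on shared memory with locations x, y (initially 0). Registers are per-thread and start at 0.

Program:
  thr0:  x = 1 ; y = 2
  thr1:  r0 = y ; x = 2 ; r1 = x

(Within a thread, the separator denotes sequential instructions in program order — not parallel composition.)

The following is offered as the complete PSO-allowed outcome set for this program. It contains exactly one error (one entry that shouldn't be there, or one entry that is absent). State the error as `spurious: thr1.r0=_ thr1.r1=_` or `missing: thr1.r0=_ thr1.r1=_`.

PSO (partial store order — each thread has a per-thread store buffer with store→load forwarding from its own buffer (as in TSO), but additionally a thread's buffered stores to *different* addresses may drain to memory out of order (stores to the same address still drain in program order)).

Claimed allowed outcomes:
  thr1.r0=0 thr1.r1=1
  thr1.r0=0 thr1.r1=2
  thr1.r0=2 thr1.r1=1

outcome vector order: (thr1.r0,thr1.r1)
PSO (4): <0 1>; <0 2>; <2 1>; <2 2>
PSO∖claimed = {<2 2>}

missing: thr1.r0=2 thr1.r1=2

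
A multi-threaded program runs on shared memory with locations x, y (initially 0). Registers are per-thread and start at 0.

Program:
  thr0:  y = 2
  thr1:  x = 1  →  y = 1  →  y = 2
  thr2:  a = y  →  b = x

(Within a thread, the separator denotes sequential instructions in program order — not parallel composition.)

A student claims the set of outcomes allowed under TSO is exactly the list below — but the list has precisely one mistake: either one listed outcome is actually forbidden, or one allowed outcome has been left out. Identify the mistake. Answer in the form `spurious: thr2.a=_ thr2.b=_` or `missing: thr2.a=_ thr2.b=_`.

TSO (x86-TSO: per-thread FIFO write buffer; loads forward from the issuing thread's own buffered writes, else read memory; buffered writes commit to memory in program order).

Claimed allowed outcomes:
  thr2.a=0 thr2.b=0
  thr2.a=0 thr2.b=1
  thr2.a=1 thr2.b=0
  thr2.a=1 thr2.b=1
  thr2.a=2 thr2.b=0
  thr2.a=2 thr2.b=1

spurious: thr2.a=1 thr2.b=0

outcome vector order: (thr2.a,thr2.b)
[TSO] allowed = {<0 0> <0 1> <1 1> <2 0> <2 1>}
claimed∖TSO = {<1 0>}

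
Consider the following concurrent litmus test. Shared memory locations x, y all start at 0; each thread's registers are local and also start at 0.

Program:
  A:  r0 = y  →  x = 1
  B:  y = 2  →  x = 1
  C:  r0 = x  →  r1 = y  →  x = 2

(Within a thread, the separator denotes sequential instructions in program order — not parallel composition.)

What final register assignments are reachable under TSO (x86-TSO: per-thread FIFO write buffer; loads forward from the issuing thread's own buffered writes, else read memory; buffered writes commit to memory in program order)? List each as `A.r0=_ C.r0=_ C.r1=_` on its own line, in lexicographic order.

A.r0=0 C.r0=0 C.r1=0
A.r0=0 C.r0=0 C.r1=2
A.r0=0 C.r0=1 C.r1=0
A.r0=0 C.r0=1 C.r1=2
A.r0=2 C.r0=0 C.r1=0
A.r0=2 C.r0=0 C.r1=2
A.r0=2 C.r0=1 C.r1=2

outcome vector order: (A.r0,C.r0,C.r1)
|TSO outcomes| = 7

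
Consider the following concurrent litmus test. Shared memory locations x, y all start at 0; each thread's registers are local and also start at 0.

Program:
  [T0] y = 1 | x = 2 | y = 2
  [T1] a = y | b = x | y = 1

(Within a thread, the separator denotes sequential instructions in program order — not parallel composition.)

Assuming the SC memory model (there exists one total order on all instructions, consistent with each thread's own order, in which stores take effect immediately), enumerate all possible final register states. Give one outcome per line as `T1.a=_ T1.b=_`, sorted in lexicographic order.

outcome vector order: (T1.a,T1.b)
|SC outcomes| = 5

T1.a=0 T1.b=0
T1.a=0 T1.b=2
T1.a=1 T1.b=0
T1.a=1 T1.b=2
T1.a=2 T1.b=2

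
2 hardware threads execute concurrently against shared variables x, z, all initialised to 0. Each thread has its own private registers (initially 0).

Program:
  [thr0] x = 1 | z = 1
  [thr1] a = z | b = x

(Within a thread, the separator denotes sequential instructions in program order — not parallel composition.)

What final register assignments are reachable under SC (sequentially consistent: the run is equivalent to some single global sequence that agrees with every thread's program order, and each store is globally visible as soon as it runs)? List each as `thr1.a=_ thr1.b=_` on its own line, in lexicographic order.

thr1.a=0 thr1.b=0
thr1.a=0 thr1.b=1
thr1.a=1 thr1.b=1

outcome vector order: (thr1.a,thr1.b)
|SC outcomes| = 3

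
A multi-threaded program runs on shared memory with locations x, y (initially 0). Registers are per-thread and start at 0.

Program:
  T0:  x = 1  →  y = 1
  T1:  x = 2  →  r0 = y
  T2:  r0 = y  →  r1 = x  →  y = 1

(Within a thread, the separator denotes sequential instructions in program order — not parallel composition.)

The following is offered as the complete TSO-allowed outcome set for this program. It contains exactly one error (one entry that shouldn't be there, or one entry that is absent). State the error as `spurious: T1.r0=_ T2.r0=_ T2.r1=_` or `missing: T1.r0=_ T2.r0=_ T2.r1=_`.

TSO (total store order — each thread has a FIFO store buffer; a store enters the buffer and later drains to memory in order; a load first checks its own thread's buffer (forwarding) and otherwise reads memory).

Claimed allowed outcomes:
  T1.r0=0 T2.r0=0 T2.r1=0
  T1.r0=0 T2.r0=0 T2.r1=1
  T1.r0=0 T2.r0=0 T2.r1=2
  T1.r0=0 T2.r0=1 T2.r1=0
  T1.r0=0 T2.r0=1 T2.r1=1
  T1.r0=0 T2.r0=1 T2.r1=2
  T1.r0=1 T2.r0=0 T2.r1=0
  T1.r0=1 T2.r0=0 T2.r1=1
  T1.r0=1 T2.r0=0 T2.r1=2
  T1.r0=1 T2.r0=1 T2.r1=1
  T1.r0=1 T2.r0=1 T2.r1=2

spurious: T1.r0=0 T2.r0=1 T2.r1=0

outcome vector order: (T1.r0,T2.r0,T2.r1)
under TSO → 000 001 002 011 012 100 101 102 111 112
claimed∖TSO = {010}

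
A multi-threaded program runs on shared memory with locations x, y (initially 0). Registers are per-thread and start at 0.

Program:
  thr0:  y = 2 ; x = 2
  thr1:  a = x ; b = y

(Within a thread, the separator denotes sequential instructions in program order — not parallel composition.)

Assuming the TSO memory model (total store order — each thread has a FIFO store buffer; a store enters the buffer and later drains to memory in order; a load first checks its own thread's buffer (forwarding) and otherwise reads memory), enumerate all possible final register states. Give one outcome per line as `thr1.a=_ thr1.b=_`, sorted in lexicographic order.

thr1.a=0 thr1.b=0
thr1.a=0 thr1.b=2
thr1.a=2 thr1.b=2

outcome vector order: (thr1.a,thr1.b)
|TSO outcomes| = 3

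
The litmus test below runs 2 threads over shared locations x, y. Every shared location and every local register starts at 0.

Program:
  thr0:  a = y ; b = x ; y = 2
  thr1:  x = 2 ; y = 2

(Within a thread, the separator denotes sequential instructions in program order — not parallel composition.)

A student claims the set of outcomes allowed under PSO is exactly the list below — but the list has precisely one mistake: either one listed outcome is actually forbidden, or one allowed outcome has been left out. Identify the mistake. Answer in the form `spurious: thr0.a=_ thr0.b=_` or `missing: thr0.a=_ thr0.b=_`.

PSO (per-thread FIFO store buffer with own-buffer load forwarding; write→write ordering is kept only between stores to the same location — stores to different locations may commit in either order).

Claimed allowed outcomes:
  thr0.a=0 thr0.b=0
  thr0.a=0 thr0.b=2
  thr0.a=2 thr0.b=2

outcome vector order: (thr0.a,thr0.b)
PSO (4): 00; 02; 20; 22
PSO∖claimed = {20}

missing: thr0.a=2 thr0.b=0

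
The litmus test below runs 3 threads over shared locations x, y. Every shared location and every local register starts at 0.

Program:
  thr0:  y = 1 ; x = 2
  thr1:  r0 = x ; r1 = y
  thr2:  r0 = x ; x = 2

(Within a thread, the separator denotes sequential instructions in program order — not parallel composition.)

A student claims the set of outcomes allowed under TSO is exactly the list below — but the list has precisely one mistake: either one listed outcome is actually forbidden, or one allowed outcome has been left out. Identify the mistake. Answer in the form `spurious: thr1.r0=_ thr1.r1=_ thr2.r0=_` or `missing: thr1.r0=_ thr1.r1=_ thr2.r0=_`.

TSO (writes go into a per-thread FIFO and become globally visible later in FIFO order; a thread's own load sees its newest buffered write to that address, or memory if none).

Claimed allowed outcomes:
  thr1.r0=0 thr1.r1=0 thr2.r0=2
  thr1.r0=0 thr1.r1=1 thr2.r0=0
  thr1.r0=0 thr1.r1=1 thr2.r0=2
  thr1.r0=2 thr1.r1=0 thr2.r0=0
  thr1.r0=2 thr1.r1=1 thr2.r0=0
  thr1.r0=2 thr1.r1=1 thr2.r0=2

missing: thr1.r0=0 thr1.r1=0 thr2.r0=0

outcome vector order: (thr1.r0,thr1.r1,thr2.r0)
TSO: 7 outcomes — {000; 002; 010; 012; 200; 210; 212}
TSO∖claimed = {000}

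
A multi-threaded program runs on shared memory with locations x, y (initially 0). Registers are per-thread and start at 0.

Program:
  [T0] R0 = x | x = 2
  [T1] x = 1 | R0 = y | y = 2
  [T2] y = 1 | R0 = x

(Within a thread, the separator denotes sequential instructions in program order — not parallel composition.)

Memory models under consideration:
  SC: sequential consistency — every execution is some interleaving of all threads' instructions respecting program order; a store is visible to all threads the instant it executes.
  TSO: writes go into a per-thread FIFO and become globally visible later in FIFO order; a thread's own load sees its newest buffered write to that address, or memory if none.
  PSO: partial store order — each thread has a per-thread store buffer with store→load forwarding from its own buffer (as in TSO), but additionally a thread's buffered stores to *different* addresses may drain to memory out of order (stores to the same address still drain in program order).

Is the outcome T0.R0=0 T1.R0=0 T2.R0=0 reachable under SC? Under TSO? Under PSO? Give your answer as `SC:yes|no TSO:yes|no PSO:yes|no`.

outcome vector order: (T0.R0,T1.R0,T2.R0)
under SC → <0 0 1> <0 0 2> <0 1 0> <0 1 1> <0 1 2> <1 0 1> <1 0 2> <1 1 0> <1 1 1> <1 1 2>
under TSO → <0 0 0> <0 0 1> <0 0 2> <0 1 0> <0 1 1> <0 1 2> <1 0 0> <1 0 1> <1 0 2> <1 1 0> <1 1 1> <1 1 2>
under PSO → <0 0 0> <0 0 1> <0 0 2> <0 1 0> <0 1 1> <0 1 2> <1 0 0> <1 0 1> <1 0 2> <1 1 0> <1 1 1> <1 1 2>
target <0 0 0> ∈ {TSO,PSO}

SC:no TSO:yes PSO:yes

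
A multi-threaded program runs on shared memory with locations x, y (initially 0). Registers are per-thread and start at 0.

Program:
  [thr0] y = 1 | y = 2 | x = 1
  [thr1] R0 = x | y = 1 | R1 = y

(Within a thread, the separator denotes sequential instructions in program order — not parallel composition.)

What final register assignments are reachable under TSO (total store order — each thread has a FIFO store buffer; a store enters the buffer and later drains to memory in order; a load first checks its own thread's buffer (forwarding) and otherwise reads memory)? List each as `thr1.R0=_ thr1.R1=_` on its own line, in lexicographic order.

thr1.R0=0 thr1.R1=1
thr1.R0=0 thr1.R1=2
thr1.R0=1 thr1.R1=1

outcome vector order: (thr1.R0,thr1.R1)
|TSO outcomes| = 3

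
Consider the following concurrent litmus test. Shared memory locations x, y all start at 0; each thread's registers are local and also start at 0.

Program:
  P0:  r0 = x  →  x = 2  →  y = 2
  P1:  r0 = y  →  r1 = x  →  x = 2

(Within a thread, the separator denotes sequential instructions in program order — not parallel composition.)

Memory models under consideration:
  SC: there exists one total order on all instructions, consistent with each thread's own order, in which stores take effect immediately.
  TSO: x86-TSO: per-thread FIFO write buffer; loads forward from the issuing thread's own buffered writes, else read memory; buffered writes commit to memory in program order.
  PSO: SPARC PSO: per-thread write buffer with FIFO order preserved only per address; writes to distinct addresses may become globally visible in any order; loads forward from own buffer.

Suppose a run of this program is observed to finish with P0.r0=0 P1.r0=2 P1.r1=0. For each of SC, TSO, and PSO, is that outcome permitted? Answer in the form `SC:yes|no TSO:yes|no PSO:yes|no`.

SC:no TSO:no PSO:yes

outcome vector order: (P0.r0,P1.r0,P1.r1)
SC (4): 000, 002, 022, 200
TSO (4): 000, 002, 022, 200
PSO (5): 000, 002, 020, 022, 200
target 020 ∈ {PSO}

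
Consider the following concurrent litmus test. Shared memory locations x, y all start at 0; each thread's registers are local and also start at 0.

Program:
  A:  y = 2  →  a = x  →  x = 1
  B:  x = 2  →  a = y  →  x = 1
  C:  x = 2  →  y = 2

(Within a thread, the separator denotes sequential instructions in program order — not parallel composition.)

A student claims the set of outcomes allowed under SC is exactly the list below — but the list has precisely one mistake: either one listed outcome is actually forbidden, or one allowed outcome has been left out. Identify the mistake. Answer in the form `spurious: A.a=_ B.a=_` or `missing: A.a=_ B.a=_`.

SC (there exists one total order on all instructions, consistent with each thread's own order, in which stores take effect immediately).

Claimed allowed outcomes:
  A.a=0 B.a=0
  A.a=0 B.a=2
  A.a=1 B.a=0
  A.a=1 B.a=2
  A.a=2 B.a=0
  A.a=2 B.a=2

outcome vector order: (A.a,B.a)
SC (5): 0/2, 1/0, 1/2, 2/0, 2/2
claimed∖SC = {0/0}

spurious: A.a=0 B.a=0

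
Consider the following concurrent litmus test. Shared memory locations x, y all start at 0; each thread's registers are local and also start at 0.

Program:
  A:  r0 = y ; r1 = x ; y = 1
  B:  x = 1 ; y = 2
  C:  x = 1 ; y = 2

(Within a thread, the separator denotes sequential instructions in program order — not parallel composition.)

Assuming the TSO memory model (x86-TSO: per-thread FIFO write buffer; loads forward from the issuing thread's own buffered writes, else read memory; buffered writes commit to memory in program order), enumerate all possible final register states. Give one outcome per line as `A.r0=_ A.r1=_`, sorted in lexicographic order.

outcome vector order: (A.r0,A.r1)
|TSO outcomes| = 3

A.r0=0 A.r1=0
A.r0=0 A.r1=1
A.r0=2 A.r1=1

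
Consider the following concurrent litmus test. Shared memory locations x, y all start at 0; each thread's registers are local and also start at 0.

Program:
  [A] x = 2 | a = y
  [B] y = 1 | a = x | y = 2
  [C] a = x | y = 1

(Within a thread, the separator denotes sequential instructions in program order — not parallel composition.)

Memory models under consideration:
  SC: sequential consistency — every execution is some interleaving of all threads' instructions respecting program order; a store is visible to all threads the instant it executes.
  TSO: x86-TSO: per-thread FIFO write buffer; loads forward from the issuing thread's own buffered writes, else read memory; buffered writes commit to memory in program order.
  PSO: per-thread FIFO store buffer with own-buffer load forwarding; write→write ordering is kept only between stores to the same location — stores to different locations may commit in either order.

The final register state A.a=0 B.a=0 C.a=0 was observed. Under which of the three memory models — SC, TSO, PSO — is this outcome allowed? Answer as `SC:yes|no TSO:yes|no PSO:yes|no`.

SC:no TSO:yes PSO:yes

outcome vector order: (A.a,B.a,C.a)
under SC → (0,2,0), (0,2,2), (1,0,0), (1,0,2), (1,2,0), (1,2,2), (2,0,0), (2,0,2), (2,2,0), (2,2,2)
under TSO → (0,0,0), (0,0,2), (0,2,0), (0,2,2), (1,0,0), (1,0,2), (1,2,0), (1,2,2), (2,0,0), (2,0,2), (2,2,0), (2,2,2)
under PSO → (0,0,0), (0,0,2), (0,2,0), (0,2,2), (1,0,0), (1,0,2), (1,2,0), (1,2,2), (2,0,0), (2,0,2), (2,2,0), (2,2,2)
target (0,0,0) ∈ {TSO,PSO}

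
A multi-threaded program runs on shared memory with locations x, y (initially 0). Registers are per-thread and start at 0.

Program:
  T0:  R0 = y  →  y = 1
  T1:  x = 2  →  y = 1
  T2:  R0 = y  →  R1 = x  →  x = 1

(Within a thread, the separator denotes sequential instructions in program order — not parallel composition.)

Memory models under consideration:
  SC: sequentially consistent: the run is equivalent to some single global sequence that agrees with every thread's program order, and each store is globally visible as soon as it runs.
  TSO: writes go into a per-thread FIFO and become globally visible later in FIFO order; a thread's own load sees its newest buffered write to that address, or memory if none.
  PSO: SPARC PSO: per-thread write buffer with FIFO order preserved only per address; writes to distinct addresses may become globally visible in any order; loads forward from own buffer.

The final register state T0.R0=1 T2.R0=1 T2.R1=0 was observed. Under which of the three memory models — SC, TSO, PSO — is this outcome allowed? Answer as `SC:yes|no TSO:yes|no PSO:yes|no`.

outcome vector order: (T0.R0,T2.R0,T2.R1)
SC (7): (0,0,0), (0,0,2), (0,1,0), (0,1,2), (1,0,0), (1,0,2), (1,1,2)
TSO (7): (0,0,0), (0,0,2), (0,1,0), (0,1,2), (1,0,0), (1,0,2), (1,1,2)
PSO (8): (0,0,0), (0,0,2), (0,1,0), (0,1,2), (1,0,0), (1,0,2), (1,1,0), (1,1,2)
target (1,1,0) ∈ {PSO}

SC:no TSO:no PSO:yes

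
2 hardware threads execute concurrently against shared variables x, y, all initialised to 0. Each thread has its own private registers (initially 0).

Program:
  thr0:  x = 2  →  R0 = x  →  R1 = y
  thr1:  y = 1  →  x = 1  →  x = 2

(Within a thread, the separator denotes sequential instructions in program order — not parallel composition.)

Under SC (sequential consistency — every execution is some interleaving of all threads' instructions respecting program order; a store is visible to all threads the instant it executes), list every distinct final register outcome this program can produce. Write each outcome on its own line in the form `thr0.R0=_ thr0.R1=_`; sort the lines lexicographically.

thr0.R0=1 thr0.R1=1
thr0.R0=2 thr0.R1=0
thr0.R0=2 thr0.R1=1

outcome vector order: (thr0.R0,thr0.R1)
|SC outcomes| = 3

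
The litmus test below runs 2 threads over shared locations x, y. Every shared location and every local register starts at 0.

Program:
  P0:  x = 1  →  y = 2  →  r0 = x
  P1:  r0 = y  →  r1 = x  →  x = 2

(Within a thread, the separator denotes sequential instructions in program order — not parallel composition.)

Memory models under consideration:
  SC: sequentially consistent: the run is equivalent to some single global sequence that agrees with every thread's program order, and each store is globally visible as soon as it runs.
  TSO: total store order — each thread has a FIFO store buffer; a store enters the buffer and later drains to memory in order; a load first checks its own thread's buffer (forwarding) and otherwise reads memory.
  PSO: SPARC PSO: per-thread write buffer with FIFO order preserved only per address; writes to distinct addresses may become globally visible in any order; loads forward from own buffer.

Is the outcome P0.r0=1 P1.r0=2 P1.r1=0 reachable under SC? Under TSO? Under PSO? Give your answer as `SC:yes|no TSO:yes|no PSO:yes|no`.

outcome vector order: (P0.r0,P1.r0,P1.r1)
SC: 6 outcomes — {100, 101, 121, 200, 201, 221}
TSO: 6 outcomes — {100, 101, 121, 200, 201, 221}
PSO: 8 outcomes — {100, 101, 120, 121, 200, 201, 220, 221}
target 120 ∈ {PSO}

SC:no TSO:no PSO:yes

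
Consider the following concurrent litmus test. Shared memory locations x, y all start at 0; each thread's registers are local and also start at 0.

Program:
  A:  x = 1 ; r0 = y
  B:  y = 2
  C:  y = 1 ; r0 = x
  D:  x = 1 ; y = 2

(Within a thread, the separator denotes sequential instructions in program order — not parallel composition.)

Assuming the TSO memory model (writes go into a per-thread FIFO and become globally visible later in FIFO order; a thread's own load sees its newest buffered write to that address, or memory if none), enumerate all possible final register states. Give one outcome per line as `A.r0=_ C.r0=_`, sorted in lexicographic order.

outcome vector order: (A.r0,C.r0)
|TSO outcomes| = 6

A.r0=0 C.r0=0
A.r0=0 C.r0=1
A.r0=1 C.r0=0
A.r0=1 C.r0=1
A.r0=2 C.r0=0
A.r0=2 C.r0=1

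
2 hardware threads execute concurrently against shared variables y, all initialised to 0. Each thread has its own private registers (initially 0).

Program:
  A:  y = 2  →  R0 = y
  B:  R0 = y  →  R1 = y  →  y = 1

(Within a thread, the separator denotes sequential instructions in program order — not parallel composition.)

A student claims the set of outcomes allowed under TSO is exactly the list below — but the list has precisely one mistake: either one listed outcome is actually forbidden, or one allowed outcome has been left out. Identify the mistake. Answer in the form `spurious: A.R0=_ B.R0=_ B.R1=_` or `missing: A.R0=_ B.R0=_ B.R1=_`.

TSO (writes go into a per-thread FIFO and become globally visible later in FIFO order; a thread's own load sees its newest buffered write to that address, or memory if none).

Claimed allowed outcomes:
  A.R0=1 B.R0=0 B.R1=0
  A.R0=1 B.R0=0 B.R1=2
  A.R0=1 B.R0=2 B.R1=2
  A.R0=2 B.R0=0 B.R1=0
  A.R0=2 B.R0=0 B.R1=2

outcome vector order: (A.R0,B.R0,B.R1)
TSO (6): (1,0,0), (1,0,2), (1,2,2), (2,0,0), (2,0,2), (2,2,2)
TSO∖claimed = {(2,2,2)}

missing: A.R0=2 B.R0=2 B.R1=2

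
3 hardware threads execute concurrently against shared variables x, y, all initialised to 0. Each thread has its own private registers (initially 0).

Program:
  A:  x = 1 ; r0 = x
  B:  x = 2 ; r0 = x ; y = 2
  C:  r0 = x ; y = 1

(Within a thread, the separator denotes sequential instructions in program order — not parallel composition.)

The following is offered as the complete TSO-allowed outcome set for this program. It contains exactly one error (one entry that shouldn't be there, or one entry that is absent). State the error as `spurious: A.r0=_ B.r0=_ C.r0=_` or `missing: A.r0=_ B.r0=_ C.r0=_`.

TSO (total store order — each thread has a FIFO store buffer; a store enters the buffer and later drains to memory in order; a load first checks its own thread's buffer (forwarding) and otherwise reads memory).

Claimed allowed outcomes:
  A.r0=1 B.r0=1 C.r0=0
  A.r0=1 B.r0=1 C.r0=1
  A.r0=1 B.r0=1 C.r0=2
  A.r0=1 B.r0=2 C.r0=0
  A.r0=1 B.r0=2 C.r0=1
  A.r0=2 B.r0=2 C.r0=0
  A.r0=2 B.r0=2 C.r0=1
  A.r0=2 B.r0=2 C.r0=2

outcome vector order: (A.r0,B.r0,C.r0)
TSO (9): <1 1 0> <1 1 1> <1 1 2> <1 2 0> <1 2 1> <1 2 2> <2 2 0> <2 2 1> <2 2 2>
TSO∖claimed = {<1 2 2>}

missing: A.r0=1 B.r0=2 C.r0=2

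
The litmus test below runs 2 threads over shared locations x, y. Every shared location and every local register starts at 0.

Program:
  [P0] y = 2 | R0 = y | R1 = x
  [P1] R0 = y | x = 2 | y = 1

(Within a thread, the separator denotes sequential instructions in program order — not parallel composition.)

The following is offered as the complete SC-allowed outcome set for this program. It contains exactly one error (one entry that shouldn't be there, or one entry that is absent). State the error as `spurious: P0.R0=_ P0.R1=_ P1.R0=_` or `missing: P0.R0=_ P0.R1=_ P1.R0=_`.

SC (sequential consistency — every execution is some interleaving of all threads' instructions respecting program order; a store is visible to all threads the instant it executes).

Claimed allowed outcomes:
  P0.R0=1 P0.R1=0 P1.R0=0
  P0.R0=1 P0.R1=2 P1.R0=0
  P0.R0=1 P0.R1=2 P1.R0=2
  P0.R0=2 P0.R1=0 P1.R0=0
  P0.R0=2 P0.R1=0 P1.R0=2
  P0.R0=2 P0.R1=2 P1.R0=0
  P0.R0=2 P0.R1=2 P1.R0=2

spurious: P0.R0=1 P0.R1=0 P1.R0=0

outcome vector order: (P0.R0,P0.R1,P1.R0)
[SC] allowed = {<1 2 0> <1 2 2> <2 0 0> <2 0 2> <2 2 0> <2 2 2>}
claimed∖SC = {<1 0 0>}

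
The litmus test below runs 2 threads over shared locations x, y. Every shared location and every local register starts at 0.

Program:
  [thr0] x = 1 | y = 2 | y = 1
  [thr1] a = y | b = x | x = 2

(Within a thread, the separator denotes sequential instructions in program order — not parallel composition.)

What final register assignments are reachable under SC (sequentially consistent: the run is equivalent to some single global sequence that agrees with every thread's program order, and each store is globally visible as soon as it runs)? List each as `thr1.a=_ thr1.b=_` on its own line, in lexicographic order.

thr1.a=0 thr1.b=0
thr1.a=0 thr1.b=1
thr1.a=1 thr1.b=1
thr1.a=2 thr1.b=1

outcome vector order: (thr1.a,thr1.b)
|SC outcomes| = 4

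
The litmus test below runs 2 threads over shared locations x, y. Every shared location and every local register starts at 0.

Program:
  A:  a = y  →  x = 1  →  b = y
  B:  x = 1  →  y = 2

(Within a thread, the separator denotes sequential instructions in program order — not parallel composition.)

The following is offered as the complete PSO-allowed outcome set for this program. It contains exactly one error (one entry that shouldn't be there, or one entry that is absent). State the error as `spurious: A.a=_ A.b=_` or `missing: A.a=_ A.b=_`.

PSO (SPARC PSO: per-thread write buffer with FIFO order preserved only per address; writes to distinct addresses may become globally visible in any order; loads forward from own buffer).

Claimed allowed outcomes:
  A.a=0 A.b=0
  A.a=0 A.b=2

outcome vector order: (A.a,A.b)
PSO (3): <0 0>, <0 2>, <2 2>
PSO∖claimed = {<2 2>}

missing: A.a=2 A.b=2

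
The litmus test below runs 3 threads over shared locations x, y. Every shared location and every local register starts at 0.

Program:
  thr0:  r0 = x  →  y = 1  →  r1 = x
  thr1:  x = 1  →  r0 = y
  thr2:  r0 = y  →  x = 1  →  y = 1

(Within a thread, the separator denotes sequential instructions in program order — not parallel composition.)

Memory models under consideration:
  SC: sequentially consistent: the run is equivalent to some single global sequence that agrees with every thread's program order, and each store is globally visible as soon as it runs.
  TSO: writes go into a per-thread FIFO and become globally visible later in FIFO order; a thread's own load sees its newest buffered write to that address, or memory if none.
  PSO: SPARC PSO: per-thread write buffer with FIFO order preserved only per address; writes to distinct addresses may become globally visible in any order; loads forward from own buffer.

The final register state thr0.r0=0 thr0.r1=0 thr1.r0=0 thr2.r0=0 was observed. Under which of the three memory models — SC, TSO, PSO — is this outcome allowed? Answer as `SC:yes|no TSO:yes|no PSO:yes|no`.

SC:no TSO:yes PSO:yes

outcome vector order: (thr0.r0,thr0.r1,thr1.r0,thr2.r0)
[SC] allowed = {0010; 0011; 0100; 0101; 0110; 0111; 1100; 1101; 1110; 1111}
[TSO] allowed = {0000; 0001; 0010; 0011; 0100; 0101; 0110; 0111; 1100; 1101; 1110; 1111}
[PSO] allowed = {0000; 0001; 0010; 0011; 0100; 0101; 0110; 0111; 1100; 1101; 1110; 1111}
target 0000 ∈ {TSO,PSO}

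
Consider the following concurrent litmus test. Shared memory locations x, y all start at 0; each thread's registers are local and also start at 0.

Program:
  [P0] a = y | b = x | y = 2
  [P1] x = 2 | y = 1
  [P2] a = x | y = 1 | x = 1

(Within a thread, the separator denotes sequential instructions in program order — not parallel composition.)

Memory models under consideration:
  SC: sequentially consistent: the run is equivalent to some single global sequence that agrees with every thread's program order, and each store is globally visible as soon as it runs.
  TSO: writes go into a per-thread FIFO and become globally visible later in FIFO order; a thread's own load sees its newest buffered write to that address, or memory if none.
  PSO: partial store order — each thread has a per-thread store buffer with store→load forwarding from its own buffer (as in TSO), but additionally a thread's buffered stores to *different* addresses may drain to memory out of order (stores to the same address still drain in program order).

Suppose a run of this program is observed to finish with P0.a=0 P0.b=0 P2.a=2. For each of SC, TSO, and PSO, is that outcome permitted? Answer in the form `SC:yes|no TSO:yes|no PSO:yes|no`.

SC:yes TSO:yes PSO:yes

outcome vector order: (P0.a,P0.b,P2.a)
[SC] allowed = {0/0/0, 0/0/2, 0/1/0, 0/1/2, 0/2/0, 0/2/2, 1/0/0, 1/1/0, 1/1/2, 1/2/0, 1/2/2}
[TSO] allowed = {0/0/0, 0/0/2, 0/1/0, 0/1/2, 0/2/0, 0/2/2, 1/0/0, 1/1/0, 1/1/2, 1/2/0, 1/2/2}
[PSO] allowed = {0/0/0, 0/0/2, 0/1/0, 0/1/2, 0/2/0, 0/2/2, 1/0/0, 1/0/2, 1/1/0, 1/1/2, 1/2/0, 1/2/2}
target 0/0/2 ∈ {SC,TSO,PSO}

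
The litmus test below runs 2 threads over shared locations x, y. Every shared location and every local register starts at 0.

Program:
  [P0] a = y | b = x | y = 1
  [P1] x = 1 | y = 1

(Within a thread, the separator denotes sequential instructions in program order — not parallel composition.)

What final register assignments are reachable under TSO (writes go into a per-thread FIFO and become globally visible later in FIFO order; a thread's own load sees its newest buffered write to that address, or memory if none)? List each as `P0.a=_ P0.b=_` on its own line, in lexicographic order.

outcome vector order: (P0.a,P0.b)
|TSO outcomes| = 3

P0.a=0 P0.b=0
P0.a=0 P0.b=1
P0.a=1 P0.b=1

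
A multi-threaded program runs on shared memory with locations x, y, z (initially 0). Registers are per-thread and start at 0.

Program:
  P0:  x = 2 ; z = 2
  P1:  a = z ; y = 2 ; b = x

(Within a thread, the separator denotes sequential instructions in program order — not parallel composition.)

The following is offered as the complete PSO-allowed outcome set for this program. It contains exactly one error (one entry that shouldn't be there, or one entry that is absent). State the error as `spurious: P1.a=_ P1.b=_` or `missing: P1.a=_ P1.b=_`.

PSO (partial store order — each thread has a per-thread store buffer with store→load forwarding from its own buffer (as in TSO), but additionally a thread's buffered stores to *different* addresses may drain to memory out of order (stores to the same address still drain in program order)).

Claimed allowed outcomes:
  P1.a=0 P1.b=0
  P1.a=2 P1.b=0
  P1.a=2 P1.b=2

outcome vector order: (P1.a,P1.b)
PSO (4): (0,0), (0,2), (2,0), (2,2)
PSO∖claimed = {(0,2)}

missing: P1.a=0 P1.b=2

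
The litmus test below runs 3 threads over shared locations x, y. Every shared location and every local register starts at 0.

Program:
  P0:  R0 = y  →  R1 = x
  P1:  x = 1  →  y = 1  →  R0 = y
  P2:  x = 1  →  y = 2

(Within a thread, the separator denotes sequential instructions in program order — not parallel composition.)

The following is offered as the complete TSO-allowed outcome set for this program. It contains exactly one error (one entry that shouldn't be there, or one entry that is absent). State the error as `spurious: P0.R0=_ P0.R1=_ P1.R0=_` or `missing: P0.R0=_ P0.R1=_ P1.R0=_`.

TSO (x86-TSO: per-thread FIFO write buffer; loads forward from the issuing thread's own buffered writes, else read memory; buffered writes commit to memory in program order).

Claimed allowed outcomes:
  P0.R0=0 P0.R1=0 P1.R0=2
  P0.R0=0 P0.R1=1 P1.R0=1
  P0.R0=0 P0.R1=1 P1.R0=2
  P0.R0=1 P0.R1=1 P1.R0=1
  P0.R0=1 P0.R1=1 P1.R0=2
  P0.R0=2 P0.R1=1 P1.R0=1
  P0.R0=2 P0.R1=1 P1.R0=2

missing: P0.R0=0 P0.R1=0 P1.R0=1

outcome vector order: (P0.R0,P0.R1,P1.R0)
[TSO] allowed = {<0 0 1> <0 0 2> <0 1 1> <0 1 2> <1 1 1> <1 1 2> <2 1 1> <2 1 2>}
TSO∖claimed = {<0 0 1>}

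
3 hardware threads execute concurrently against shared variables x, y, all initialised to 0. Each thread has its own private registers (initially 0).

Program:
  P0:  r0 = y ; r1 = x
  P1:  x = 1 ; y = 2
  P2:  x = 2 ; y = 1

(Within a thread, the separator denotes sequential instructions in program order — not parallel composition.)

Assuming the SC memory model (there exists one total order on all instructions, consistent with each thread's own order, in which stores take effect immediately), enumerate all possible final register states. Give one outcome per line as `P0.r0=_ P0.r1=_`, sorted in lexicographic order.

outcome vector order: (P0.r0,P0.r1)
|SC outcomes| = 7

P0.r0=0 P0.r1=0
P0.r0=0 P0.r1=1
P0.r0=0 P0.r1=2
P0.r0=1 P0.r1=1
P0.r0=1 P0.r1=2
P0.r0=2 P0.r1=1
P0.r0=2 P0.r1=2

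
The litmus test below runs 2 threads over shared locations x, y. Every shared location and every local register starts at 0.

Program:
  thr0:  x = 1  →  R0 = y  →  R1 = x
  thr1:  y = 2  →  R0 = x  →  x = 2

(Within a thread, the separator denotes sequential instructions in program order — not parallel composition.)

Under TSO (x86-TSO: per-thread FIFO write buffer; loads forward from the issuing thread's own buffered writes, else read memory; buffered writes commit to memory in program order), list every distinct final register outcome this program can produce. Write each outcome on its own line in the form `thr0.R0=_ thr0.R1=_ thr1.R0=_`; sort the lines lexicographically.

outcome vector order: (thr0.R0,thr0.R1,thr1.R0)
|TSO outcomes| = 8

thr0.R0=0 thr0.R1=1 thr1.R0=0
thr0.R0=0 thr0.R1=1 thr1.R0=1
thr0.R0=0 thr0.R1=2 thr1.R0=0
thr0.R0=0 thr0.R1=2 thr1.R0=1
thr0.R0=2 thr0.R1=1 thr1.R0=0
thr0.R0=2 thr0.R1=1 thr1.R0=1
thr0.R0=2 thr0.R1=2 thr1.R0=0
thr0.R0=2 thr0.R1=2 thr1.R0=1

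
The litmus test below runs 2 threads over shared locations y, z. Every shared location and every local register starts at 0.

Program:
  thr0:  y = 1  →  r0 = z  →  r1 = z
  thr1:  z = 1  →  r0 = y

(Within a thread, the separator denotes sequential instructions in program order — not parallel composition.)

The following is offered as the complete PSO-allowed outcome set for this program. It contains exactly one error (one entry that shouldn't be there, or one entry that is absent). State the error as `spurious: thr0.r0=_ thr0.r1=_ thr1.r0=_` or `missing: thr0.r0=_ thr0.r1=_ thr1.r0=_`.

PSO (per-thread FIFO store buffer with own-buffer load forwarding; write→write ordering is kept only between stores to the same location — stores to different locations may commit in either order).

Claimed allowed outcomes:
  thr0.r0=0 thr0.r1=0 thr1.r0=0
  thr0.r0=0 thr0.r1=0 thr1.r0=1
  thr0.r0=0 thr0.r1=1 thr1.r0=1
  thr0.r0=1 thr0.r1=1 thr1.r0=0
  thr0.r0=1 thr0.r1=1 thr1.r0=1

outcome vector order: (thr0.r0,thr0.r1,thr1.r0)
under PSO → <0 0 0> <0 0 1> <0 1 0> <0 1 1> <1 1 0> <1 1 1>
PSO∖claimed = {<0 1 0>}

missing: thr0.r0=0 thr0.r1=1 thr1.r0=0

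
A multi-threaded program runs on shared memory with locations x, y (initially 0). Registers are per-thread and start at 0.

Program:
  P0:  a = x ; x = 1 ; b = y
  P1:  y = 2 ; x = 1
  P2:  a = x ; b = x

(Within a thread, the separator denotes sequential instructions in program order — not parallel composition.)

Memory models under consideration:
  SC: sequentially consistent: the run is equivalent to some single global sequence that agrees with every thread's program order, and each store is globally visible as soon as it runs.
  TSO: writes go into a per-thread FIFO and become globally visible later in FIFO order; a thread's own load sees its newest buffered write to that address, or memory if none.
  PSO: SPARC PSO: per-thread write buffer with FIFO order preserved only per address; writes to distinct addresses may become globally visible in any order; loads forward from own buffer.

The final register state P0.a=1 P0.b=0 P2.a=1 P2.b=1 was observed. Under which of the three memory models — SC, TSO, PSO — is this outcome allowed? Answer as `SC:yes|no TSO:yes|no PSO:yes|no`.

outcome vector order: (P0.a,P0.b,P2.a,P2.b)
SC: 9 outcomes — {0000; 0001; 0011; 0200; 0201; 0211; 1200; 1201; 1211}
TSO: 9 outcomes — {0000; 0001; 0011; 0200; 0201; 0211; 1200; 1201; 1211}
PSO: 12 outcomes — {0000; 0001; 0011; 0200; 0201; 0211; 1000; 1001; 1011; 1200; 1201; 1211}
target 1011 ∈ {PSO}

SC:no TSO:no PSO:yes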